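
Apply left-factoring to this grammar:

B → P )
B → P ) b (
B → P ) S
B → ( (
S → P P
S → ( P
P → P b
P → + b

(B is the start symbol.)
Left-factoring transforms A → αβ₁ | αβ₂ into A → αA' and A' → β₁ | β₂
(α is the longest common prefix among the alternatives). Repeat until
no nonterminal has two alternatives with a common prefix.

Round 1: B has alternatives sharing prefix 'P )'. Introduce B': B → P ) B'
  Add: B' → ε
  Add: B' → b (
  Add: B' → S

No remaining common prefixes — done.

Resulting grammar:
B → P ) B'
B' → ε
B' → b (
B' → S
B → ( (
S → P P
S → ( P
P → P b
P → + b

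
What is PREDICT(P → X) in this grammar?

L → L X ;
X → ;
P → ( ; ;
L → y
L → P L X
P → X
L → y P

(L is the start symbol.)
{ ';' }

PREDICT(P → X) = (FIRST(RHS) \ {ε}) ∪ (FOLLOW(P) if ε ∈ FIRST(RHS), i.e. RHS ⇒* ε)
FIRST(X) = { ';' }
FIRST(X) = { ';' }
ε ∉ FIRST(X), so FOLLOW(P) is not added.
PREDICT(P → X) = { ';' }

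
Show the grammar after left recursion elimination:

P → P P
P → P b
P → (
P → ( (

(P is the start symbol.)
P is directly left-recursive. The standard transformation for
  A → A α₁ | ... | A α_m | β₁ | ... | β_n
is
  A  → β₁ A' | ... | β_n A'
  A' → α₁ A' | ... | α_m A' | ε

P → ( becomes P → ( P'
P → ( ( becomes P → ( ( P'
P → P P becomes P' → P P'
P → P b becomes P' → b P'
Add P' → ε

Resulting grammar:
P → ( P'
P → ( ( P'
P' → P P'
P' → b P'
P' → ε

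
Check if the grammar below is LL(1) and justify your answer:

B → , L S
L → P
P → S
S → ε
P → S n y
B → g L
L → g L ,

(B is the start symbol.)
Yes, the grammar is LL(1).

Relevant sets:
  FIRST(P) = { 'n', ε }
  FIRST(S) = { ε }
  FOLLOW(L) = { $, ',' }
  FOLLOW(P) = { $, ',' }

For B:
  PREDICT(B → ',' L S) = { ',' }
  PREDICT(B → g L) = { 'g' }
For L:
  PREDICT(L → P) = { $, ',', 'n' }
  PREDICT(L → g L ',') = { 'g' }
For P:
  PREDICT(P → S) = { $, ',' }
  PREDICT(P → S n y) = { 'n' }
S has a single production, so nothing to check there.

All predict sets are disjoint. The grammar IS LL(1).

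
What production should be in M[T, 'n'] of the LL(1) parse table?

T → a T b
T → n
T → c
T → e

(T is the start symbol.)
T → n

To find M[T, 'n'], we find productions for T where 'n' is in the predict set (PREDICT(N → α) = (FIRST(α) \ {ε}) ∪ (FOLLOW(N) if α ⇒* ε)).

T → a T b: PREDICT = { 'a' }
T → n: PREDICT = { 'n' }
  'n' is in predict set, so this production goes in M[T, 'n']
T → c: PREDICT = { 'c' }
T → e: PREDICT = { 'e' }

M[T, 'n'] = T → n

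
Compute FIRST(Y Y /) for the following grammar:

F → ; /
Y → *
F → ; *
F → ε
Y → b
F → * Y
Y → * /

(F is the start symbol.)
{ '*', 'b' }

FIRST sets of the non-terminals involved (from the grammar, by fixed-point iteration):
  FIRST(Y) = { '*', 'b' }

To compute FIRST(Y Y /), process the symbols left to right:
Symbol Y is a non-terminal. Add FIRST(Y) \ {ε} = { '*', 'b' }
Y is not nullable (ε ∉ FIRST(Y)), so stop here.
FIRST(Y Y /) = { '*', 'b' }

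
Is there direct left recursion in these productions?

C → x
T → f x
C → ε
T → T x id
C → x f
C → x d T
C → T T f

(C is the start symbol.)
Yes, T is left-recursive

Direct left recursion occurs when N → N α for some non-terminal N (the right-hand side begins with the left-hand side itself).

C → x: starts with x
T → f x: starts with f
C → ε: starts with ε
T → T x id: LEFT RECURSIVE (starts with T)
C → x f: starts with x
C → x d T: starts with x
C → T T f: starts with T

The grammar has direct left recursion on: T.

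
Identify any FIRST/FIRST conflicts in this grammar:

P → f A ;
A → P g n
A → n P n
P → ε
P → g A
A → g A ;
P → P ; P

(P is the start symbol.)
FIRST sets of the non-terminals at (or reachable through a nullable prefix from) the front of some alternative:
  FIRST(P) = { ';', 'f', 'g', ε }

Productions for P:
  P → f A ;: FIRST = { 'f' }
  P → ε: FIRST = { ε }
  P → g A: FIRST = { 'g' }
  P → P ; P: FIRST = { ';', 'f', 'g' }
Productions for A:
  A → P g n: FIRST = { ';', 'f', 'g' }
  A → n P n: FIRST = { 'n' }
  A → g A ;: FIRST = { 'g' }

Conflict for P: P → f A ; and P → P ; P
  Overlap: { 'f' }
Conflict for P: P → g A and P → P ; P
  Overlap: { 'g' }
Conflict for A: A → P g n and A → g A ;
  Overlap: { 'g' }

Answer: Yes. P → f A ';' / P → P ';' P on { 'f' }; P → g A / P → P ';' P on { 'g' }; A → P g n / A → g A ';' on { 'g' }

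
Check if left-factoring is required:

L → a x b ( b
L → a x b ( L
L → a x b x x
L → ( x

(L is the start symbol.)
Yes, L has productions with common prefix 'a x b'

Left-factoring is needed when two productions for the same non-terminal
share a common prefix on the right-hand side.

Productions for L:
  L → a x b ( b
  L → a x b ( L
  L → a x b x x
  L → ( x

Found common prefix 'a x b' in productions for L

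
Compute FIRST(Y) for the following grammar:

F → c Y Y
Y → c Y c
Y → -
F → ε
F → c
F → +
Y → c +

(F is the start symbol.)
From Y → c Y c:
  - c is a terminal: add 'c' and stop
From Y → -:
  - '-' is a terminal: add '-' and stop
From Y → c +:
  - c is a terminal: add 'c' and stop

Collecting: FIRST(Y) = { '-', 'c' }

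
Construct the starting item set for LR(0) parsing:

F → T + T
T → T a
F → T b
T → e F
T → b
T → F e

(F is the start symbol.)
{ [F → . T + T], [F → . T b], [F' → . F], [T → . F e], [T → . T a], [T → . b], [T → . e F] }

First, augment the grammar with F' → F
I₀ = CLOSURE({ [F' → . F] }):
  [F' → . F] has the dot before F: add [F → . T + T], [F → . T b]
  [F → . T + T] has the dot before T: add [T → . T a], [T → . e F], [T → . b], [T → . F e]
No further items can be added.

I₀ = { [F → . T + T], [F → . T b], [F' → . F], [T → . F e], [T → . T a], [T → . b], [T → . e F] }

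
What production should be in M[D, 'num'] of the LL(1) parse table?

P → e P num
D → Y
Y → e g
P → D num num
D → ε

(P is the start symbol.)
To find M[D, 'num'], we find productions for D where 'num' is in the predict set (PREDICT(N → α) = (FIRST(α) \ {ε}) ∪ (FOLLOW(N) if α ⇒* ε)).

Relevant sets:
  FIRST(Y) = { 'e' }
  FOLLOW(D) = { 'num' }

D → Y: PREDICT = { 'e' }
D → ε: PREDICT = { 'num' }
  'num' is in predict set, so this production goes in M[D, 'num']

M[D, 'num'] = D → ε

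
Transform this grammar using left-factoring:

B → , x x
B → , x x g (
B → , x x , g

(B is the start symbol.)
B → , x x B'
B' → ε
B' → g (
B' → , g

Left-factoring transforms A → αβ₁ | αβ₂ into A → αA' and A' → β₁ | β₂
(α is the longest common prefix among the alternatives). Repeat until
no nonterminal has two alternatives with a common prefix.

Round 1: B has alternatives sharing prefix ', x x'. Introduce B': B → , x x B'
  Add: B' → ε
  Add: B' → g (
  Add: B' → , g

No remaining common prefixes — done.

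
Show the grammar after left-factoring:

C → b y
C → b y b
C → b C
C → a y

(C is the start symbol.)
C → b C'
C' → y C''
C'' → ε
C'' → b
C' → C
C → a y

Left-factoring transforms A → αβ₁ | αβ₂ into A → αA' and A' → β₁ | β₂
(α is the longest common prefix among the alternatives). Repeat until
no nonterminal has two alternatives with a common prefix.

Round 1: C has alternatives sharing prefix 'b'. Introduce C': C → b C'
  Add: C' → y
  Add: C' → y b
  Add: C' → C

Round 2: C' has alternatives sharing prefix 'y'. Introduce C'': C' → y C''
  Add: C'' → ε
  Add: C'' → b

No remaining common prefixes — done.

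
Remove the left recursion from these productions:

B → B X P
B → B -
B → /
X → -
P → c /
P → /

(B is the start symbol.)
B is directly left-recursive. The standard transformation for
  A → A α₁ | ... | A α_m | β₁ | ... | β_n
is
  A  → β₁ A' | ... | β_n A'
  A' → α₁ A' | ... | α_m A' | ε

B → / becomes B → / B'
B → B X P becomes B' → X P B'
B → B - becomes B' → - B'
Add B' → ε

Productions for other non-terminals are unchanged:
  X → -
  P → c /
  P → /

Resulting grammar:
B → / B'
B' → X P B'
B' → - B'
B' → ε
X → -
P → c /
P → /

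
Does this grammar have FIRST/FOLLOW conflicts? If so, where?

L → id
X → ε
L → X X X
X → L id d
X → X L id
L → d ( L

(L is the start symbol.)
A FIRST/FOLLOW conflict occurs when a non-terminal N has a nullable alternative N → β (β ⇒* ε) and another alternative N → α with FIRST(α) ∩ FOLLOW(N) ≠ ∅: on such a lookahead the parser cannot decide between expanding α and letting N vanish via β.

Nullable non-terminals: L, X.
FIRST sets used below: FIRST(X) = { 'd', 'id', ε }, FIRST(L) = { 'd', 'id', ε }

L: nullable alternative(s) L → X X X; FOLLOW(L) = { $, 'id' }
  L → id: FIRST \ {ε} = { 'id' } — overlaps FOLLOW(L) on { 'id' }: CONFLICT
  L → X X X: FIRST \ {ε} = { 'd', 'id' } — this is the only nullable alternative, skip
  L → d ( L: FIRST \ {ε} = { 'd' } — disjoint from FOLLOW(L)

X: nullable alternative(s) X → ε; FOLLOW(X) = { $, 'd', 'id' }
  X → ε: FIRST \ {ε} = { } — this is the only nullable alternative, skip
  X → L id d: FIRST \ {ε} = { 'd', 'id' } — overlaps FOLLOW(X) on { 'd', 'id' }: CONFLICT
  X → X L id: FIRST \ {ε} = { 'd', 'id' } — overlaps FOLLOW(X) on { 'd', 'id' }: CONFLICT

So the grammar has 3 FIRST/FOLLOW conflicts (marked CONFLICT above).

Answer: Yes. L → id with FOLLOW(L) on { 'id' }; X → L id d with FOLLOW(X) on { 'd', 'id' }; X → X L id with FOLLOW(X) on { 'd', 'id' }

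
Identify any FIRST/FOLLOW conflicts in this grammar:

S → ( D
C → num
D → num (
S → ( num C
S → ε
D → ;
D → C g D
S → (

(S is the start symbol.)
No FIRST/FOLLOW conflicts.

A FIRST/FOLLOW conflict occurs when a non-terminal N has a nullable alternative N → β (β ⇒* ε) and another alternative N → α with FIRST(α) ∩ FOLLOW(N) ≠ ∅: on such a lookahead the parser cannot decide between expanding α and letting N vanish via β.

Nullable non-terminals: S.

S: nullable alternative(s) S → ε; FOLLOW(S) = { $ }
  S → ( D: FIRST \ {ε} = { '(' } — disjoint from FOLLOW(S)
  S → ( num C: FIRST \ {ε} = { '(' } — disjoint from FOLLOW(S)
  S → ε: FIRST \ {ε} = { } — this is the only nullable alternative, skip
  S → (: FIRST \ {ε} = { '(' } — disjoint from FOLLOW(S)

C, D have no nullable alternative, so no FIRST/FOLLOW check is needed there.

No FIRST/FOLLOW conflicts found.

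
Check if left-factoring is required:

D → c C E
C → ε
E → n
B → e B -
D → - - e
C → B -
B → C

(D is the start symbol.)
Left-factoring is needed when two productions for the same non-terminal
share a common prefix on the right-hand side.

Productions for D:
  D → c C E
  D → - - e
Productions for C:
  C → ε
  C → B -
Productions for B:
  B → e B -
  B → C

No common prefixes found.

Answer: No, left-factoring is not needed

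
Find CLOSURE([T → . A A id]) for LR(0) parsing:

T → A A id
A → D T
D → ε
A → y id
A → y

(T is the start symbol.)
To compute CLOSURE, for each item [A → α.Bβ] where B is a non-terminal, add [B → .γ] for all productions B → γ; repeat for the newly added items until nothing changes.

Start with: [T → . A A id]
  [T → . A A id] has the dot before A: add [A → . D T], [A → . y id], [A → . y]
  [A → . D T] has the dot before D: add [D → .]
No further items can be added.

CLOSURE = { [A → . D T], [A → . y id], [A → . y], [D → .], [T → . A A id] }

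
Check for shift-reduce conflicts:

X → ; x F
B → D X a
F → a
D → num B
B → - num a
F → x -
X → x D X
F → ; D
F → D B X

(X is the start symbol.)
No shift-reduce conflicts

A shift-reduce conflict occurs when an LR(0) state has both:
  - a complete (reduce) item [A → α .] (dot at the end), and
  - a shift item [B → β . c γ] (dot before a terminal).

Augment with X' → X and build the canonical LR(0) collection (I0 = CLOSURE({[X' → . X]}), then GOTO on every symbol after a dot until no new states appear). It has 24 states:
  I0: { [X → . ; x F], [X → . x D X], [X' → . X] }  — shift
  I1: { [X → ; . x F] }  — shift
  I2: { [X' → X .] }  — accept
  I3: { [D → . num B], [X → x . D X] }  — shift
  I4: { [X → . ; x F], [X → . x D X], [X → x D . X] }  — shift
  I5: { [B → . - num a], [B → . D X a], [D → . num B], [D → num . B] }  — shift
  I6: { [B → - . num a] }  — shift
  I7: { [D → num B .] }  — reduce
  I8: { [B → D . X a], [X → . ; x F], [X → . x D X] }  — shift
  I9: { [B → D X . a] }  — shift
  I10: { [B → D X a .] }  — reduce
  I11: { [B → - num . a] }  — shift
  I12: { [B → - num a .] }  — reduce
  I13: { [X → x D X .] }  — reduce
  I14: { [D → . num B], [F → . ; D], [F → . D B X], [F → . a], [F → . x -], [X → ; x . F] }  — shift
  I15: { [D → . num B], [F → ; . D] }  — shift
  I16: { [B → . - num a], [B → . D X a], [D → . num B], [F → D . B X] }  — shift
  I17: { [X → ; x F .] }  — reduce
  I18: { [F → a .] }  — reduce
  I19: { [F → x . -] }  — shift
  I20: { [F → x - .] }  — reduce
  I21: { [F → D B . X], [X → . ; x F], [X → . x D X] }  — shift
  I22: { [F → D B X .] }  — reduce
  I23: { [F → ; D .] }  — reduce

No state contains both a complete item and a shift item.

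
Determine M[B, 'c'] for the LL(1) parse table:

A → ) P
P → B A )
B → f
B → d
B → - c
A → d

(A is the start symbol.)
Empty (error entry)

To find M[B, 'c'], we find productions for B where 'c' is in the predict set (PREDICT(N → α) = (FIRST(α) \ {ε}) ∪ (FOLLOW(N) if α ⇒* ε)).

B → f: PREDICT = { 'f' }
B → d: PREDICT = { 'd' }
B → - c: PREDICT = { '-' }

M[B, 'c'] is empty (no production applies)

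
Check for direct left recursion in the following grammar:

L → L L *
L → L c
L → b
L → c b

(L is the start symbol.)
L → L L *: LEFT RECURSIVE (starts with L)
L → L c: LEFT RECURSIVE (starts with L)
L → b: starts with b
L → c b: starts with c

The grammar has direct left recursion on: L.

Answer: Yes, L is left-recursive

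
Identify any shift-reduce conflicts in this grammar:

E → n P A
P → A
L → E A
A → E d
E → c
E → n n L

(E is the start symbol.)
Augment with E' → E and build the canonical LR(0) collection (I0 = CLOSURE({[E' → . E]}), then GOTO on every symbol after a dot until no new states appear). It has 13 states:
  I0: { [E → . c], [E → . n P A], [E → . n n L], [E' → . E] }  — shift
  I1: { [E' → E .] }  — accept
  I2: { [E → c .] }  — reduce
  I3: { [A → . E d], [E → . c], [E → . n P A], [E → . n n L], [E → n . P A], [E → n . n L], [P → . A] }  — shift
  I4: { [P → A .] }  — reduce
  I5: { [A → E . d] }  — shift
  I6: { [A → . E d], [E → . c], [E → . n P A], [E → . n n L], [E → n P . A] }  — shift
  I7: { [A → . E d], [E → . c], [E → . n P A], [E → . n n L], [E → n . P A], [E → n . n L], [E → n n . L], [L → . E A], [P → . A] }  — shift
  I8: { [A → . E d], [A → E . d], [E → . c], [E → . n P A], [E → . n n L], [L → E . A] }  — shift
  I9: { [E → n n L .] }  — reduce
  I10: { [L → E A .] }  — reduce
  I11: { [A → E d .] }  — reduce
  I12: { [E → n P A .] }  — reduce

No state contains both a complete item and a shift item.

Answer: No shift-reduce conflicts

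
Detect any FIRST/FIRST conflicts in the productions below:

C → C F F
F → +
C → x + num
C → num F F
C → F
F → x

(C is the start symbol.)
Yes. C → C F F / C → x '+' num on { 'x' }; C → C F F / C → num F F on { 'num' }; C → C F F / C → F on { '+', 'x' }; C → x '+' num / C → F on { 'x' }

A FIRST/FIRST conflict occurs when two productions N → α and N → β for the same non-terminal have FIRST(α) ∩ FIRST(β) ≠ ∅ (with ε ∈ FIRST of a nullable right-hand side, so two nullable alternatives also conflict).

FIRST sets of the non-terminals at (or reachable through a nullable prefix from) the front of some alternative:
  FIRST(C) = { '+', 'num', 'x' }
  FIRST(F) = { '+', 'x' }

Productions for C:
  C → C F F: FIRST = { '+', 'num', 'x' }
  C → x + num: FIRST = { 'x' }
  C → num F F: FIRST = { 'num' }
  C → F: FIRST = { '+', 'x' }
Productions for F:
  F → +: FIRST = { '+' }
  F → x: FIRST = { 'x' }

Conflict for C: C → C F F and C → x + num
  Overlap: { 'x' }
Conflict for C: C → C F F and C → num F F
  Overlap: { 'num' }
Conflict for C: C → C F F and C → F
  Overlap: { '+', 'x' }
Conflict for C: C → x + num and C → F
  Overlap: { 'x' }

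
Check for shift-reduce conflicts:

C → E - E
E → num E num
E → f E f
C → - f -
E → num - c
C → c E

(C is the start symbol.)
No shift-reduce conflicts

A shift-reduce conflict occurs when an LR(0) state has both:
  - a complete (reduce) item [A → α .] (dot at the end), and
  - a shift item [B → β . c γ] (dot before a terminal).

Augment with C' → C and build the canonical LR(0) collection (I0 = CLOSURE({[C' → . C]}), then GOTO on every symbol after a dot until no new states appear). It has 18 states:
  I0: { [C → . - f -], [C → . E - E], [C → . c E], [C' → . C], [E → . f E f], [E → . num - c], [E → . num E num] }  — shift
  I1: { [C → - . f -] }  — shift
  I2: { [C' → C .] }  — accept
  I3: { [C → E . - E] }  — shift
  I4: { [C → c . E], [E → . f E f], [E → . num - c], [E → . num E num] }  — shift
  I5: { [E → . f E f], [E → . num - c], [E → . num E num], [E → f . E f] }  — shift
  I6: { [E → . f E f], [E → . num - c], [E → . num E num], [E → num . - c], [E → num . E num] }  — shift
  I7: { [E → num - . c] }  — shift
  I8: { [E → num E . num] }  — shift
  I9: { [E → num E num .] }  — reduce
  I10: { [E → num - c .] }  — reduce
  I11: { [E → f E . f] }  — shift
  I12: { [E → f E f .] }  — reduce
  I13: { [C → c E .] }  — reduce
  I14: { [C → E - . E], [E → . f E f], [E → . num - c], [E → . num E num] }  — shift
  I15: { [C → E - E .] }  — reduce
  I16: { [C → - f . -] }  — shift
  I17: { [C → - f - .] }  — reduce

No state contains both a complete item and a shift item.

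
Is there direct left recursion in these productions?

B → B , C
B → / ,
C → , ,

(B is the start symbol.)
Direct left recursion occurs when N → N α for some non-terminal N (the right-hand side begins with the left-hand side itself).

B → B , C: LEFT RECURSIVE (starts with B)
B → / ,: starts with '/'
C → , ,: starts with ','

The grammar has direct left recursion on: B.

Answer: Yes, B is left-recursive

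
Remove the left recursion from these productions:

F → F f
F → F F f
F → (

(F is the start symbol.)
F is directly left-recursive. The standard transformation for
  A → A α₁ | ... | A α_m | β₁ | ... | β_n
is
  A  → β₁ A' | ... | β_n A'
  A' → α₁ A' | ... | α_m A' | ε

F → ( becomes F → ( F'
F → F f becomes F' → f F'
F → F F f becomes F' → F f F'
Add F' → ε

Resulting grammar:
F → ( F'
F' → f F'
F' → F f F'
F' → ε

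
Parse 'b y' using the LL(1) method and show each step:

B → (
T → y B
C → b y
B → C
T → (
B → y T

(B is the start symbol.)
Stack is shown with the top on the left.

Stack  Input  Action
--------------------
B $    b y $  output B → C
C $    b y $  output C → b y
b y $  b y $  match 'b'
y $    y $    match 'y'
$      $      accept

The string is accepted.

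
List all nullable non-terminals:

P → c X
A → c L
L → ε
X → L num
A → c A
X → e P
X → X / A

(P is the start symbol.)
{ 'L' }

A non-terminal is nullable if it can derive ε (the empty string): either it has an ε-production, or it has a production whose right-hand side consists entirely of nullable non-terminals.

ε-productions: L → ε
So L is immediately nullable.
No further non-terminal can be added: every production for the remaining non-terminals contains a terminal or a non-nullable non-terminal.
Nullable = { 'L' }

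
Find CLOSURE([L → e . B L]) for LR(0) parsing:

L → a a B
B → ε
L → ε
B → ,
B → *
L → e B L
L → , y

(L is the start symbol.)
Start with: [L → e . B L]
  [L → e . B L] has the dot before B: add [B → .], [B → . ,], [B → . *]
No further items can be added.

CLOSURE = { [B → . *], [B → . ,], [B → .], [L → e . B L] }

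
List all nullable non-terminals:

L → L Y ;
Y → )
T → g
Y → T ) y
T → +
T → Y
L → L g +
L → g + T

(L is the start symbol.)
A non-terminal is nullable if it can derive ε (the empty string): either it has an ε-production, or it has a production whose right-hand side consists entirely of nullable non-terminals.

There are no ε-productions, so no non-terminal can derive ε.
No non-terminals are nullable.

Answer: None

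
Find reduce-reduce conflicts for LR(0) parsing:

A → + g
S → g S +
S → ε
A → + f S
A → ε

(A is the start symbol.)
Augment with A' → A and build the canonical LR(0) collection (I0 = CLOSURE({[A' → . A]}), then GOTO on every symbol after a dot until no new states appear). It has 9 states:
  I0: { [A → . + f S], [A → . + g], [A → .], [A' → . A] }  — shift, reduce
  I1: { [A → + . f S], [A → + . g] }  — shift
  I2: { [A' → A .] }  — accept
  I3: { [A → + f . S], [S → . g S +], [S → .] }  — shift, reduce
  I4: { [A → + g .] }  — reduce
  I5: { [A → + f S .] }  — reduce
  I6: { [S → . g S +], [S → .], [S → g . S +] }  — shift, reduce
  I7: { [S → g S . +] }  — shift
  I8: { [S → g S + .] }  — reduce

No state contains more than one complete item.

Answer: No reduce-reduce conflicts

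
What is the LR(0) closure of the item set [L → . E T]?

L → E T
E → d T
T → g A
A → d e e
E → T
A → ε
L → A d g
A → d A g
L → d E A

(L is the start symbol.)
{ [E → . T], [E → . d T], [L → . E T], [T → . g A] }

Start with: [L → . E T]
  [L → . E T] has the dot before E: add [E → . d T], [E → . T]
  [E → . T] has the dot before T: add [T → . g A]
No further items can be added.

CLOSURE = { [E → . T], [E → . d T], [L → . E T], [T → . g A] }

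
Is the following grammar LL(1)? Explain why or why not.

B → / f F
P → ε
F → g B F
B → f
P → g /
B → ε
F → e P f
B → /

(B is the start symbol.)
No. Predict set conflict for B: { '/' }

Relevant sets:
  FOLLOW(B) = { $, 'e', 'g' }
  FOLLOW(P) = { 'f' }

For B:
  PREDICT(B → '/' f F) = { '/' }
  PREDICT(B → f) = { 'f' }
  PREDICT(B → ε) = { $, 'e', 'g' }
  PREDICT(B → '/') = { '/' }
For P:
  PREDICT(P → ε) = { 'f' }
  PREDICT(P → g '/') = { 'g' }
For F:
  PREDICT(F → g B F) = { 'g' }
  PREDICT(F → e P f) = { 'e' }

Conflict found: Predict set conflict for B: { '/' }
The grammar is NOT LL(1).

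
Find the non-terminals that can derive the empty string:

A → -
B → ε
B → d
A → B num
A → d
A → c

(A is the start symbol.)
{ 'B' }

A non-terminal is nullable if it can derive ε (the empty string): either it has an ε-production, or it has a production whose right-hand side consists entirely of nullable non-terminals.

ε-productions: B → ε
So B is immediately nullable.
No further non-terminal can be added: every production for the remaining non-terminals contains a terminal or a non-nullable non-terminal.
Nullable = { 'B' }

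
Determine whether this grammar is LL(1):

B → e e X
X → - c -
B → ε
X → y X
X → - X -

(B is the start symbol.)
No. Predict set conflict for X: { '-' }

A grammar is LL(1) if for each non-terminal N with multiple productions, the predict sets of those productions are pairwise disjoint, where PREDICT(N → α) = (FIRST(α) \ {ε}) ∪ (FOLLOW(N) if α ⇒* ε).

Relevant sets:
  FOLLOW(B) = { $ }

For B:
  PREDICT(B → e e X) = { 'e' }
  PREDICT(B → ε) = { $ }
For X:
  PREDICT(X → '-' c '-') = { '-' }
  PREDICT(X → y X) = { 'y' }
  PREDICT(X → '-' X '-') = { '-' }

Conflict found: Predict set conflict for X: { '-' }
The grammar is NOT LL(1).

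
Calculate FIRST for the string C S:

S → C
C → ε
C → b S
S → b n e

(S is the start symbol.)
FIRST sets of the non-terminals involved (from the grammar, by fixed-point iteration):
  FIRST(C) = { 'b', ε }
  FIRST(S) = { 'b', ε }

To compute FIRST(C S), process the symbols left to right:
Symbol C is a non-terminal. Add FIRST(C) \ {ε} = { 'b' }
C is nullable (ε ∈ FIRST(C)), continue to the next symbol.
Symbol S is a non-terminal. Add FIRST(S) \ {ε} = { 'b' }
S is nullable (ε ∈ FIRST(S)), continue to the next symbol.
All symbols are nullable, so ε is in the result.
FIRST(C S) = { 'b', ε }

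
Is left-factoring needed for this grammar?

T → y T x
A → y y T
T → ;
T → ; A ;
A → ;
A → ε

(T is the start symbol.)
Left-factoring is needed when two productions for the same non-terminal
share a common prefix on the right-hand side.

Productions for T:
  T → y T x
  T → ;
  T → ; A ;
Productions for A:
  A → y y T
  A → ;
  A → ε

Found common prefix ';' in productions for T

Answer: Yes, T has productions with common prefix ';'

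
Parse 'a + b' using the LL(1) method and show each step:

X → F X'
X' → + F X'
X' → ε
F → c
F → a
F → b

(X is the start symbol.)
LL(1) parsing maintains a stack (initially the start symbol over $) and the input. At each step: if the stack top is a terminal, match it against the current input token; if it is a non-terminal N, replace it with the RHS of M[N, lookahead] (the unique production whose predict set contains the lookahead).

Stack is shown with the top on the left.

Stack     Input    Action
-------------------------
X $       a + b $  output X → F X'
F X' $    a + b $  output F → a
a X' $    a + b $  match 'a'
X' $      + b $    output X' → + F X'
+ F X' $  + b $    match '+'
F X' $    b $      output F → b
b X' $    b $      match 'b'
X' $      $        output X' → ε
$         $        accept

The string is accepted.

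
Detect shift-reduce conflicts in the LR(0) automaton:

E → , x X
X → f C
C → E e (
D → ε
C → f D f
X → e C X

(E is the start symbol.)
No shift-reduce conflicts

A shift-reduce conflict occurs when an LR(0) state has both:
  - a complete (reduce) item [A → α .] (dot at the end), and
  - a shift item [B → β . c γ] (dot before a terminal).

Augment with E' → E and build the canonical LR(0) collection (I0 = CLOSURE({[E' → . E]}), then GOTO on every symbol after a dot until no new states appear). It has 16 states:
  I0: { [E → . , x X], [E' → . E] }  — shift
  I1: { [E → , . x X] }  — shift
  I2: { [E' → E .] }  — accept
  I3: { [E → , x . X], [X → . e C X], [X → . f C] }  — shift
  I4: { [E → , x X .] }  — reduce
  I5: { [C → . E e (], [C → . f D f], [E → . , x X], [X → e . C X] }  — shift
  I6: { [C → . E e (], [C → . f D f], [E → . , x X], [X → f . C] }  — shift
  I7: { [X → f C .] }  — reduce
  I8: { [C → E . e (] }  — shift
  I9: { [C → f . D f], [D → .] }  — reduce
  I10: { [C → f D . f] }  — shift
  I11: { [C → f D f .] }  — reduce
  I12: { [C → E e . (] }  — shift
  I13: { [C → E e ( .] }  — reduce
  I14: { [X → . e C X], [X → . f C], [X → e C . X] }  — shift
  I15: { [X → e C X .] }  — reduce

No state contains both a complete item and a shift item.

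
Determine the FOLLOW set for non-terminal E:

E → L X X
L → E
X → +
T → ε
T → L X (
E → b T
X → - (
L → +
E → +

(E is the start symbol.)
{ $, '+', '-' }

To compute FOLLOW(E), find every occurrence of E on a right-hand side N → α E β: add FIRST(β) \ {ε}, and if β is empty or nullable also add FOLLOW(N). Iterate to a fixed point.

E is the start symbol, so $ ∈ FOLLOW(E).
In L → E: E is at the end, add FOLLOW(L)

The FOLLOW sets referred to above (computed the same way, to a fixed point):
  FOLLOW(L) = { '+', '-' }

Taking the union: FOLLOW(E) = { $, '+', '-' }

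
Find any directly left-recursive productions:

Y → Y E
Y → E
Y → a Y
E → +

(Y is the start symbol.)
Direct left recursion occurs when N → N α for some non-terminal N (the right-hand side begins with the left-hand side itself).

Y → Y E: LEFT RECURSIVE (starts with Y)
Y → E: starts with E
Y → a Y: starts with a
E → +: starts with '+'

The grammar has direct left recursion on: Y.

Answer: Yes, Y is left-recursive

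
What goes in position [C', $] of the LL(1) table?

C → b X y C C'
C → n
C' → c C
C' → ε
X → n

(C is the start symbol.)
To find M[C', $], we find productions for C' where $ is in the predict set (PREDICT(N → α) = (FIRST(α) \ {ε}) ∪ (FOLLOW(N) if α ⇒* ε)).

Relevant sets:
  FOLLOW(C') = { $, 'c' }

C' → c C: PREDICT = { 'c' }
C' → ε: PREDICT = { $, 'c' }
  $ is in predict set, so this production goes in M[C', $]

M[C', $] = C' → ε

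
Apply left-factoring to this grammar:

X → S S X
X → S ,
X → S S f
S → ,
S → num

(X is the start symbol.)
Left-factoring transforms A → αβ₁ | αβ₂ into A → αA' and A' → β₁ | β₂
(α is the longest common prefix among the alternatives). Repeat until
no nonterminal has two alternatives with a common prefix.

Round 1: X has alternatives sharing prefix 'S'. Introduce X': X → S X'
  Add: X' → S X
  Add: X' → ,
  Add: X' → S f

Round 2: X' has alternatives sharing prefix 'S'. Introduce X'': X' → S X''
  Add: X'' → X
  Add: X'' → f

No remaining common prefixes — done.

Resulting grammar:
X → S X'
X' → S X''
X'' → X
X'' → f
X' → ,
S → ,
S → num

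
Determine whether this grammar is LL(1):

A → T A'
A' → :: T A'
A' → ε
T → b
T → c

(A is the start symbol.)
Yes, the grammar is LL(1).

Relevant sets:
  FOLLOW(A') = { $ }

For A':
  PREDICT(A' → :: T A') = { '::' }
  PREDICT(A' → ε) = { $ }
For T:
  PREDICT(T → b) = { 'b' }
  PREDICT(T → c) = { 'c' }
A has a single production, so nothing to check there.

All predict sets are disjoint. The grammar IS LL(1).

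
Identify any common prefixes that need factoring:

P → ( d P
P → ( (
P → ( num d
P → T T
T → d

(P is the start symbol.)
Left-factoring is needed when two productions for the same non-terminal
share a common prefix on the right-hand side.

Productions for P:
  P → ( d P
  P → ( (
  P → ( num d
  P → T T

Found common prefix '(' in productions for P

Answer: Yes, P has productions with common prefix '('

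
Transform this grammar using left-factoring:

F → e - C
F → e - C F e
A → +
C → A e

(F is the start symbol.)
F → e - C F'
F' → ε
F' → F e
A → +
C → A e

Left-factoring transforms A → αβ₁ | αβ₂ into A → αA' and A' → β₁ | β₂
(α is the longest common prefix among the alternatives). Repeat until
no nonterminal has two alternatives with a common prefix.

Round 1: F has alternatives sharing prefix 'e - C'. Introduce F': F → e - C F'
  Add: F' → ε
  Add: F' → F e

No remaining common prefixes — done.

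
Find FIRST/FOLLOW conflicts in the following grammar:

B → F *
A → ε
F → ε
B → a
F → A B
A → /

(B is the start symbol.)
Yes. A → '/' with FOLLOW(A) on { '/' }; F → A B with FOLLOW(F) on { '*' }

A FIRST/FOLLOW conflict occurs when a non-terminal N has a nullable alternative N → β (β ⇒* ε) and another alternative N → α with FIRST(α) ∩ FOLLOW(N) ≠ ∅: on such a lookahead the parser cannot decide between expanding α and letting N vanish via β.

Nullable non-terminals: A, F.
FIRST sets used below: FIRST(A) = { '/', ε }, FIRST(B) = { '*', '/', 'a' }

A: nullable alternative(s) A → ε; FOLLOW(A) = { '*', '/', 'a' }
  A → ε: FIRST \ {ε} = { } — this is the only nullable alternative, skip
  A → /: FIRST \ {ε} = { '/' } — overlaps FOLLOW(A) on { '/' }: CONFLICT

F: nullable alternative(s) F → ε; FOLLOW(F) = { '*' }
  F → ε: FIRST \ {ε} = { } — this is the only nullable alternative, skip
  F → A B: FIRST \ {ε} = { '*', '/', 'a' } — overlaps FOLLOW(F) on { '*' }: CONFLICT

B has no nullable alternative, so no FIRST/FOLLOW check is needed there.

So the grammar has 2 FIRST/FOLLOW conflicts (marked CONFLICT above).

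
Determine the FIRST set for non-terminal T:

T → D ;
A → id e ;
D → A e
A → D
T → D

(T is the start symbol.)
{ 'id' }

To compute FIRST(T), examine every production with T on the left-hand side, reading each right-hand side left to right until a non-nullable symbol is reached.

FIRST sets of the other non-terminals involved (by the same procedure, iterated to a fixed point):
  FIRST(D) = { 'id' }

From T → D ;:
  - D is a non-terminal: add FIRST(D) \ {ε} = { 'id' }
    D is not nullable, so stop
From T → D:
  - D is a non-terminal: add FIRST(D) \ {ε} = { 'id' }
    D is not nullable, so stop

Collecting: FIRST(T) = { 'id' }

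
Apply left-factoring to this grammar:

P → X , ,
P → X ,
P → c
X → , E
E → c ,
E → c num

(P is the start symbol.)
P → X , P'
P' → ,
P' → ε
P → c
X → , E
E → c E'
E' → ,
E' → num

Left-factoring transforms A → αβ₁ | αβ₂ into A → αA' and A' → β₁ | β₂
(α is the longest common prefix among the alternatives). Repeat until
no nonterminal has two alternatives with a common prefix.

Round 1: P has alternatives sharing prefix 'X ,'. Introduce P': P → X , P'
  Add: P' → ,
  Add: P' → ε

Round 2: E has alternatives sharing prefix 'c'. Introduce E': E → c E'
  Add: E' → ,
  Add: E' → num

No remaining common prefixes — done.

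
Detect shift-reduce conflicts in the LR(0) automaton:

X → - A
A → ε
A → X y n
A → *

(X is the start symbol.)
Augment with X' → X and build the canonical LR(0) collection (I0 = CLOSURE({[X' → . X]}), then GOTO on every symbol after a dot until no new states appear). It has 8 states:
  I0: { [X → . - A], [X' → . X] }  — shift
  I1: { [A → . *], [A → . X y n], [A → .], [X → - . A], [X → . - A] }  — shift, reduce
  I2: { [X' → X .] }  — accept
  I3: { [A → * .] }  — reduce
  I4: { [X → - A .] }  — reduce
  I5: { [A → X . y n] }  — shift
  I6: { [A → X y . n] }  — shift
  I7: { [A → X y n .] }  — reduce

I1 contains reduce item [A → .] and shift items [A → . *], [X → . - A] — shift-reduce conflict.

Answer: Yes — I1: [A → .] vs [A → . *]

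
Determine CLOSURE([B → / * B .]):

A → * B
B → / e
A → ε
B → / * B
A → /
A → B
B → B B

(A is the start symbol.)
{ [B → / * B .] }

Start with: [B → / * B .]
The dot is at the end, so nothing is added.

CLOSURE = { [B → / * B .] }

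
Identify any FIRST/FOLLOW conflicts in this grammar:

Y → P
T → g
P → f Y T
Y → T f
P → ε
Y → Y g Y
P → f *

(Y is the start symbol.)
Yes. Y → T f with FOLLOW(Y) on { 'g' }; Y → Y g Y with FOLLOW(Y) on { 'g' }

Nullable non-terminals: P, Y.
FIRST sets used below: FIRST(P) = { 'f', ε }, FIRST(T) = { 'g' }, FIRST(Y) = { 'f', 'g', ε }

P: nullable alternative(s) P → ε; FOLLOW(P) = { $, 'g' }
  P → f Y T: FIRST \ {ε} = { 'f' } — disjoint from FOLLOW(P)
  P → ε: FIRST \ {ε} = { } — this is the only nullable alternative, skip
  P → f *: FIRST \ {ε} = { 'f' } — disjoint from FOLLOW(P)

Y: nullable alternative(s) Y → P; FOLLOW(Y) = { $, 'g' }
  Y → P: FIRST \ {ε} = { 'f' } — this is the only nullable alternative, skip
  Y → T f: FIRST \ {ε} = { 'g' } — overlaps FOLLOW(Y) on { 'g' }: CONFLICT
  Y → Y g Y: FIRST \ {ε} = { 'f', 'g' } — overlaps FOLLOW(Y) on { 'g' }: CONFLICT

T has no nullable alternative, so no FIRST/FOLLOW check is needed there.

So the grammar has 2 FIRST/FOLLOW conflicts (marked CONFLICT above).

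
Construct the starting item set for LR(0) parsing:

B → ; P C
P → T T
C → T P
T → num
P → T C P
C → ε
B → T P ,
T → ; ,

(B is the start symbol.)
{ [B → . ; P C], [B → . T P ,], [B' → . B], [T → . ; ,], [T → . num] }

First, augment the grammar with B' → B
I₀ = CLOSURE({ [B' → . B] }):
  [B' → . B] has the dot before B: add [B → . ; P C], [B → . T P ,]
  [B → . T P ,] has the dot before T: add [T → . num], [T → . ; ,]
No further items can be added.

I₀ = { [B → . ; P C], [B → . T P ,], [B' → . B], [T → . ; ,], [T → . num] }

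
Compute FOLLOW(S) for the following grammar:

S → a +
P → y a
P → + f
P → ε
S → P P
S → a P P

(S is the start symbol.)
To compute FOLLOW(S), find every occurrence of S on a right-hand side N → α S β: add FIRST(β) \ {ε}, and if β is empty or nullable also add FOLLOW(N). Iterate to a fixed point.

S is the start symbol, so $ ∈ FOLLOW(S).
S does not occur on any right-hand side.

Taking the union: FOLLOW(S) = { $ }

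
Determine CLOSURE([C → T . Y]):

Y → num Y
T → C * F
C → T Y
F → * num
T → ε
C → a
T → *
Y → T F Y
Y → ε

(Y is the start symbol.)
{ [C → . T Y], [C → . a], [C → T . Y], [T → . *], [T → . C * F], [T → .], [Y → . T F Y], [Y → . num Y], [Y → .] }

To compute CLOSURE, for each item [A → α.Bβ] where B is a non-terminal, add [B → .γ] for all productions B → γ; repeat for the newly added items until nothing changes.

Start with: [C → T . Y]
  [C → T . Y] has the dot before Y: add [Y → . num Y], [Y → . T F Y], [Y → .]
  [Y → . T F Y] has the dot before T: add [T → . C * F], [T → .], [T → . *]
  [T → . C * F] has the dot before C: add [C → . T Y], [C → . a]
No further items can be added.

CLOSURE = { [C → . T Y], [C → . a], [C → T . Y], [T → . *], [T → . C * F], [T → .], [Y → . T F Y], [Y → . num Y], [Y → .] }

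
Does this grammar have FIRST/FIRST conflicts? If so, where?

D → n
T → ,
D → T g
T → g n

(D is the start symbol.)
A FIRST/FIRST conflict occurs when two productions N → α and N → β for the same non-terminal have FIRST(α) ∩ FIRST(β) ≠ ∅ (with ε ∈ FIRST of a nullable right-hand side, so two nullable alternatives also conflict).

FIRST sets of the non-terminals at (or reachable through a nullable prefix from) the front of some alternative:
  FIRST(T) = { ',', 'g' }

Productions for D:
  D → n: FIRST = { 'n' }
  D → T g: FIRST = { ',', 'g' }
Productions for T:
  T → ,: FIRST = { ',' }
  T → g n: FIRST = { 'g' }

All alternatives of each non-terminal have pairwise disjoint FIRST sets.

Answer: No FIRST/FIRST conflicts.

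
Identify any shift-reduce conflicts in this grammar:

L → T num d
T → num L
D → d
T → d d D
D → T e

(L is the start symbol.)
Yes — I9: [D → d .] vs [T → d . d D]

Augment with L' → L and build the canonical LR(0) collection (I0 = CLOSURE({[L' → . L]}), then GOTO on every symbol after a dot until no new states appear). It has 13 states:
  I0: { [L → . T num d], [L' → . L], [T → . d d D], [T → . num L] }  — shift
  I1: { [L' → L .] }  — accept
  I2: { [L → T . num d] }  — shift
  I3: { [T → d . d D] }  — shift
  I4: { [L → . T num d], [T → . d d D], [T → . num L], [T → num . L] }  — shift
  I5: { [T → num L .] }  — reduce
  I6: { [D → . T e], [D → . d], [T → . d d D], [T → . num L], [T → d d . D] }  — shift
  I7: { [T → d d D .] }  — reduce
  I8: { [D → T . e] }  — shift
  I9: { [D → d .], [T → d . d D] }  — shift, reduce
  I10: { [D → T e .] }  — reduce
  I11: { [L → T num . d] }  — shift
  I12: { [L → T num d .] }  — reduce

I9 contains reduce item [D → d .] and shift item [T → d . d D] — shift-reduce conflict.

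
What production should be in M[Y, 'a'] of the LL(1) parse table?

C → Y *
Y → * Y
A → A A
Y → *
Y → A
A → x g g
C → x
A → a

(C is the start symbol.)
Y → A

To find M[Y, 'a'], we find productions for Y where 'a' is in the predict set (PREDICT(N → α) = (FIRST(α) \ {ε}) ∪ (FOLLOW(N) if α ⇒* ε)).

Relevant sets:
  FIRST(A) = { 'a', 'x' }

Y → * Y: PREDICT = { '*' }
Y → *: PREDICT = { '*' }
Y → A: PREDICT = { 'a', 'x' }
  'a' is in predict set, so this production goes in M[Y, 'a']

M[Y, 'a'] = Y → A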